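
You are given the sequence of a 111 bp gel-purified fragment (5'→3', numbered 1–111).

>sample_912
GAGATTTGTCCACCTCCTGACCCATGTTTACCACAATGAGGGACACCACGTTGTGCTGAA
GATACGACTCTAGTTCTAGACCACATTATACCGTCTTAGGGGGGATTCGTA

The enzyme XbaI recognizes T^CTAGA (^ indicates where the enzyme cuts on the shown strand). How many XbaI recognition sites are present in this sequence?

1

TCTAGA occurs starting at position 75.
XbaI cuts at 1 site.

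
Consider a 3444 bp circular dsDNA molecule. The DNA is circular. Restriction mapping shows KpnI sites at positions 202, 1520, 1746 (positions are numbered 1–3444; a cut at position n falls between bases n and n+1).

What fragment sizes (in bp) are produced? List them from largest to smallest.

Circular molecule, 3 cuts → 3 fragments:
  1520 − 202 = 1318 bp
  1746 − 1520 = 226 bp
  wrap: 3444 − 1746 + 202 = 1900 bp
Sorted largest to smallest: 1900, 1318, 226 bp.

1900, 1318, 226 bp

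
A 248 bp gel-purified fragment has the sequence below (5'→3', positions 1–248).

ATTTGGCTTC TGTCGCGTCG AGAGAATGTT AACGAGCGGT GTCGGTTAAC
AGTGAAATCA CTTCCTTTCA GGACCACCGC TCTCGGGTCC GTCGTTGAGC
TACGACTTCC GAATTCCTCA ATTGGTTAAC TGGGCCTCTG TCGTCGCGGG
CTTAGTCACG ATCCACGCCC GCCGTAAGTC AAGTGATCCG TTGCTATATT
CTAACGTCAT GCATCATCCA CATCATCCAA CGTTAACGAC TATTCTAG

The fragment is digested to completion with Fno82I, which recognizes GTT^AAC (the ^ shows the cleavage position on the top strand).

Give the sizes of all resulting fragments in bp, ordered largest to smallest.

107, 80, 30, 17, 14 bp

Fno82I sites (GTTAAC) start at positions 28, 45, 125, 232.
Fno82I cuts after base 3 of each site, so after positions 30, 47, 127, 234.
Linear molecule, 4 cuts → 5 fragments:
  1–30 → 30 bp
  31–47 → 17 bp
  48–127 → 80 bp
  128–234 → 107 bp
  235–248 → 14 bp
Sorted largest to smallest: 107, 80, 30, 17, 14 bp.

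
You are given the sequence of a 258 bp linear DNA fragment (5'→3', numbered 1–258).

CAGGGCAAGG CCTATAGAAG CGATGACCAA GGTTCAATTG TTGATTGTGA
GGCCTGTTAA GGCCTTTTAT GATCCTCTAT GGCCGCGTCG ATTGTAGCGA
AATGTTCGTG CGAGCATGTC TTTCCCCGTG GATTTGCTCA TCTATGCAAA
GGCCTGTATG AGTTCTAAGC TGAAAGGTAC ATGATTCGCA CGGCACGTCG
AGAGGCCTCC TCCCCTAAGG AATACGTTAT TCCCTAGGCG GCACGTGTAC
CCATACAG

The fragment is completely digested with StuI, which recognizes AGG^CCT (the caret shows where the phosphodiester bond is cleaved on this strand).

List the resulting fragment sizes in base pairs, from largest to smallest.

90, 53, 53, 42, 10, 10 bp

StuI sites (AGGCCT) start at positions 8, 50, 60, 150, 203.
StuI cuts after base 3 of each site, so after positions 10, 52, 62, 152, 205.
Linear molecule, 5 cuts → 6 fragments:
  1–10 → 10 bp
  11–52 → 42 bp
  53–62 → 10 bp
  63–152 → 90 bp
  153–205 → 53 bp
  206–258 → 53 bp
Sorted largest to smallest: 90, 53, 53, 42, 10, 10 bp.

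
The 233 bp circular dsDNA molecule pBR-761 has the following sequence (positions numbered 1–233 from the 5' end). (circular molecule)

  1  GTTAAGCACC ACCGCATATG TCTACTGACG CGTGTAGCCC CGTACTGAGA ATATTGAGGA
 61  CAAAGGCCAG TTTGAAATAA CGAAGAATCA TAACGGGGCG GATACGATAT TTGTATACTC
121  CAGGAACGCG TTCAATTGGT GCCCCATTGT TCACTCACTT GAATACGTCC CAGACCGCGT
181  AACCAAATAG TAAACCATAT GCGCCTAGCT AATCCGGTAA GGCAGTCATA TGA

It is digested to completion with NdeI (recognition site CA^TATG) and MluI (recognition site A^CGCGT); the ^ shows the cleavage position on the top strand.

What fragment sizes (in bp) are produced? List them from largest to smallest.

NdeI sites (CATATG) start at positions 15, 196, 227.
NdeI cuts after base 2 of each site, so after positions 16, 197, 228.
MluI sites (ACGCGT) start at positions 28, 126.
MluI cuts after the first base of each site, so after positions 28, 126.
Combined cut positions: 16, 28, 126, 197, 228.
Circular molecule, 5 cuts → 5 fragments:
  17–28 → 12 bp
  29–126 → 98 bp
  127–197 → 71 bp
  198–228 → 31 bp
  229–233 then 1–16 → 5 + 16 = 21 bp
Sorted largest to smallest: 98, 71, 31, 21, 12 bp.

98, 71, 31, 21, 12 bp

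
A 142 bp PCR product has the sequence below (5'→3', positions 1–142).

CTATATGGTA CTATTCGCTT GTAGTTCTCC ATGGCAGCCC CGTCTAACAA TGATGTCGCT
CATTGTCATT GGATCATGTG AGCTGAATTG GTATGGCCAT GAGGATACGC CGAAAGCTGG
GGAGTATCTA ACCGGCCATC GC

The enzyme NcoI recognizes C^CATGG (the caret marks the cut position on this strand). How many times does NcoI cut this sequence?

1

CCATGG occurs starting at position 29.
NcoI cuts at 1 site.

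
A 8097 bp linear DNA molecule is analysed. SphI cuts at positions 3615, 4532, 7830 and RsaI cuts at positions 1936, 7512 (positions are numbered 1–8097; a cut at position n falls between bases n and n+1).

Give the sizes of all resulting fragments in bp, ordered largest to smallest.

Combined cut positions (sorted): 1936, 3615, 4532, 7512, 7830.
Linear molecule, 5 cuts → 6 fragments:
  1936 − 0 = 1936 bp
  3615 − 1936 = 1679 bp
  4532 − 3615 = 917 bp
  7512 − 4532 = 2980 bp
  7830 − 7512 = 318 bp
  8097 − 7830 = 267 bp
Sorted largest to smallest: 2980, 1936, 1679, 917, 318, 267 bp.

2980, 1936, 1679, 917, 318, 267 bp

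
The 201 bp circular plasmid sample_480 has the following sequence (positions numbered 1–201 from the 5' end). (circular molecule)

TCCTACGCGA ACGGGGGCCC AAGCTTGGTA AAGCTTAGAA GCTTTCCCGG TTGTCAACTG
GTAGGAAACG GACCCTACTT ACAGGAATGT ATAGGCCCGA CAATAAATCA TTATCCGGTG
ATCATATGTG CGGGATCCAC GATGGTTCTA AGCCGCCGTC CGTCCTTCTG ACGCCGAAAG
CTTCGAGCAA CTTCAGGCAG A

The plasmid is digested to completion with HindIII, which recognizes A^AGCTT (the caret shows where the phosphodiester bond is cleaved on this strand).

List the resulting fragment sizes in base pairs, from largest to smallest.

139, 44, 10, 8 bp

HindIII sites (AAGCTT) start at positions 21, 31, 39, 178.
HindIII cuts after the first base of each site, so after positions 21, 31, 39, 178.
Circular molecule, 4 cuts → 4 fragments:
  22–31 → 10 bp
  32–39 → 8 bp
  40–178 → 139 bp
  179–201 then 1–21 → 23 + 21 = 44 bp
Sorted largest to smallest: 139, 44, 10, 8 bp.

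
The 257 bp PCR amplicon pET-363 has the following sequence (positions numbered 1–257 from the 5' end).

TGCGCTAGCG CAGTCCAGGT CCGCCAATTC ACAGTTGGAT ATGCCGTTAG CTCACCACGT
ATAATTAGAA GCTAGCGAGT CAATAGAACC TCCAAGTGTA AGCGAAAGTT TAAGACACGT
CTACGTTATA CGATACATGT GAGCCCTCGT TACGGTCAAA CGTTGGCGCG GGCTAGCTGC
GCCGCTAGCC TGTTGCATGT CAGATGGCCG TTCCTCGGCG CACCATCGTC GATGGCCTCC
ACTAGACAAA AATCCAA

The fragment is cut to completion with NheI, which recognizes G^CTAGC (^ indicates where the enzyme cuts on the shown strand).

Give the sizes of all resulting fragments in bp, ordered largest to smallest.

101, 73, 67, 12, 4 bp

NheI sites (GCTAGC) start at positions 4, 71, 172, 184.
NheI cuts after the first base of each site, so after positions 4, 71, 172, 184.
Linear molecule, 4 cuts → 5 fragments:
  1–4 → 4 bp
  5–71 → 67 bp
  72–172 → 101 bp
  173–184 → 12 bp
  185–257 → 73 bp
Sorted largest to smallest: 101, 73, 67, 12, 4 bp.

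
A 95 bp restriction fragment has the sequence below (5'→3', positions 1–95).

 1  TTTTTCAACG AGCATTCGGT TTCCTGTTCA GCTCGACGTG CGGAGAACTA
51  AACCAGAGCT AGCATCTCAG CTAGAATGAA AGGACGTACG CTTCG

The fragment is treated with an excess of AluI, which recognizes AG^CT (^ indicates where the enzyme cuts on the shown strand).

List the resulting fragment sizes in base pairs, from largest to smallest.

31, 27, 25, 12 bp

AluI sites (AGCT) start at positions 30, 57, 69.
AluI cuts after base 2 of each site, so after positions 31, 58, 70.
Linear molecule, 3 cuts → 4 fragments:
  1–31 → 31 bp
  32–58 → 27 bp
  59–70 → 12 bp
  71–95 → 25 bp
Sorted largest to smallest: 31, 27, 25, 12 bp.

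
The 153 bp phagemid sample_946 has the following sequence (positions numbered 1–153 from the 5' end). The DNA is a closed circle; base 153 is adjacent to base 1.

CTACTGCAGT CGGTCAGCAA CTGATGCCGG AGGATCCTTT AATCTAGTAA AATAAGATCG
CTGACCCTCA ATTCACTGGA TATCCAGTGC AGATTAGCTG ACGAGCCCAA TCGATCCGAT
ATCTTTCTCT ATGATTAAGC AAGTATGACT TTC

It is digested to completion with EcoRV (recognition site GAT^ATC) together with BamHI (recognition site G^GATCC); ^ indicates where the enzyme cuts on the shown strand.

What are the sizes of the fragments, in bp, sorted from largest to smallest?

EcoRV sites (GATATC) start at positions 79, 118.
EcoRV cuts after base 3 of each site, so after positions 81, 120.
The BamHI site (GGATCC) starts at position 32.
BamHI cuts after the first base of each site, so after position 32.
Combined cut positions: 32, 81, 120.
Circular molecule, 3 cuts → 3 fragments:
  33–81 → 49 bp
  82–120 → 39 bp
  121–153 then 1–32 → 33 + 32 = 65 bp
Sorted largest to smallest: 65, 49, 39 bp.

65, 49, 39 bp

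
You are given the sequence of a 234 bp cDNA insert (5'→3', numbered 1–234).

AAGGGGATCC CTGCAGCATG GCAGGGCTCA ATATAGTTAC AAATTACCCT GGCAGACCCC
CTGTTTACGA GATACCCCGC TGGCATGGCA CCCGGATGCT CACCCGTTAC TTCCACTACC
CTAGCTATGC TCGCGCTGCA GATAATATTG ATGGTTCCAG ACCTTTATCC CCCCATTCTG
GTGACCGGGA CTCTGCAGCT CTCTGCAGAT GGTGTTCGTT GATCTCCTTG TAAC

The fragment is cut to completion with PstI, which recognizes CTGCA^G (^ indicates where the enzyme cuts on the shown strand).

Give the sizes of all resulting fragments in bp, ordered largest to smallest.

PstI sites (CTGCAG) start at positions 11, 136, 193, 203.
PstI cuts after base 5 of each site (before the last base), so after positions 15, 140, 197, 207.
Linear molecule, 4 cuts → 5 fragments:
  1–15 → 15 bp
  16–140 → 125 bp
  141–197 → 57 bp
  198–207 → 10 bp
  208–234 → 27 bp
Sorted largest to smallest: 125, 57, 27, 15, 10 bp.

125, 57, 27, 15, 10 bp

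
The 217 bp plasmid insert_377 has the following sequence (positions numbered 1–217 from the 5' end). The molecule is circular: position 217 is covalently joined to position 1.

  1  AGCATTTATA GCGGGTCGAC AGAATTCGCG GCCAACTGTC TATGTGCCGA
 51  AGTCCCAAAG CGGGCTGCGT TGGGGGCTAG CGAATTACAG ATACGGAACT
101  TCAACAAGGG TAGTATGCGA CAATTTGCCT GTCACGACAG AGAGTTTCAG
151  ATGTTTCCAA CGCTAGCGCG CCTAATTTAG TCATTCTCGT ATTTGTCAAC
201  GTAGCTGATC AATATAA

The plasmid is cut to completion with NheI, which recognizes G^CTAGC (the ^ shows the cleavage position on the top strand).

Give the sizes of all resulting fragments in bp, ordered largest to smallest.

131, 86 bp

NheI sites (GCTAGC) start at positions 76, 162.
NheI cuts after the first base of each site, so after positions 76, 162.
Circular molecule, 2 cuts → 2 fragments:
  77–162 → 86 bp
  163–217 then 1–76 → 55 + 76 = 131 bp
Sorted largest to smallest: 131, 86 bp.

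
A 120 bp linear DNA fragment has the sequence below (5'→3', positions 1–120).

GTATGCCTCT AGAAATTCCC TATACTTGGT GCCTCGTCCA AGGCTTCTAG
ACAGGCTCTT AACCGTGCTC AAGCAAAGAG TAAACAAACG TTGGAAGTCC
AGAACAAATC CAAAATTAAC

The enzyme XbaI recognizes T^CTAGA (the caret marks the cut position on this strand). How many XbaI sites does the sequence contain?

2

TCTAGA occurs starting at positions 8, 46.
XbaI cuts at 2 sites.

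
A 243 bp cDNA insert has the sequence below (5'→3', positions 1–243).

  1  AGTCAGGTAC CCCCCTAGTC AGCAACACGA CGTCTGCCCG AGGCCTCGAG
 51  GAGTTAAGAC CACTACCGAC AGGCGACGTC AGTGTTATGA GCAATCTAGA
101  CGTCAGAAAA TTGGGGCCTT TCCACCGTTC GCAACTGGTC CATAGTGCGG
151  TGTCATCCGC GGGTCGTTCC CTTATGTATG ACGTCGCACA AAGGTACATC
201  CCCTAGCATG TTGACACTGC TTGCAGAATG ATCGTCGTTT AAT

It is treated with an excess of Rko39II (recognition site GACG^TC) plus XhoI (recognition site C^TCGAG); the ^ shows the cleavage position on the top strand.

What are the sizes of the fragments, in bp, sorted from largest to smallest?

81, 60, 33, 32, 24, 13 bp

Rko39II sites (GACGTC) start at positions 29, 75, 99, 180.
Rko39II cuts after base 4 of each site, so after positions 32, 78, 102, 183.
The XhoI site (CTCGAG) starts at position 45.
XhoI cuts after the first base of each site, so after position 45.
Combined cut positions: 32, 45, 78, 102, 183.
Linear molecule, 5 cuts → 6 fragments:
  1–32 → 32 bp
  33–45 → 13 bp
  46–78 → 33 bp
  79–102 → 24 bp
  103–183 → 81 bp
  184–243 → 60 bp
Sorted largest to smallest: 81, 60, 33, 32, 24, 13 bp.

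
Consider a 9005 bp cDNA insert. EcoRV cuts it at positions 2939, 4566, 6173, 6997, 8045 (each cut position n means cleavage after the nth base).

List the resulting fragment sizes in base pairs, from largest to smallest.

Linear molecule, 5 cuts → 6 fragments:
  2939 − 0 = 2939 bp
  4566 − 2939 = 1627 bp
  6173 − 4566 = 1607 bp
  6997 − 6173 = 824 bp
  8045 − 6997 = 1048 bp
  9005 − 8045 = 960 bp
Sorted largest to smallest: 2939, 1627, 1607, 1048, 960, 824 bp.

2939, 1627, 1607, 1048, 960, 824 bp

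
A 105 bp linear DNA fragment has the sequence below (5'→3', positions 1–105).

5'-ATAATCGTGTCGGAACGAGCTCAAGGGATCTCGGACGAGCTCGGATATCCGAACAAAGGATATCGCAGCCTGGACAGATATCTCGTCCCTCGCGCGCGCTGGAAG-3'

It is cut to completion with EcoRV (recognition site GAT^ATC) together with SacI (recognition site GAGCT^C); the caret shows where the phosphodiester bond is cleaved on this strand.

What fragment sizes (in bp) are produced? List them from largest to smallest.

26, 21, 20, 18, 15, 5 bp

EcoRV sites (GATATC) start at positions 44, 59, 77.
EcoRV cuts after base 3 of each site, so after positions 46, 61, 79.
SacI sites (GAGCTC) start at positions 17, 37.
SacI cuts after base 5 of each site (before the last base), so after positions 21, 41.
Combined cut positions: 21, 41, 46, 61, 79.
Linear molecule, 5 cuts → 6 fragments:
  1–21 → 21 bp
  22–41 → 20 bp
  42–46 → 5 bp
  47–61 → 15 bp
  62–79 → 18 bp
  80–105 → 26 bp
Sorted largest to smallest: 26, 21, 20, 18, 15, 5 bp.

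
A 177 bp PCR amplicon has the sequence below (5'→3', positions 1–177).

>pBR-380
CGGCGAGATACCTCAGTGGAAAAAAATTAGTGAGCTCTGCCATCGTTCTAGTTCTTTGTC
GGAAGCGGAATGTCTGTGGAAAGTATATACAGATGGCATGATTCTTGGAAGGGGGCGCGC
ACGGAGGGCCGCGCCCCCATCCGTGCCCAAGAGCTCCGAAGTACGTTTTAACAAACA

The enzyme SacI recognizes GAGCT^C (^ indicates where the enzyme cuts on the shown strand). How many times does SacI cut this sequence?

GAGCTC occurs starting at positions 32, 151.
SacI cuts at 2 sites.

2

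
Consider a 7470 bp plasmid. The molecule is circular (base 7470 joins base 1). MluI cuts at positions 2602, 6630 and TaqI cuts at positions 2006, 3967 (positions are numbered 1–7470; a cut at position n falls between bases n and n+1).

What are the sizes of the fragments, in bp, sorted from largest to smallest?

Combined cut positions (sorted): 2006, 2602, 3967, 6630.
Circular molecule, 4 cuts → 4 fragments:
  2602 − 2006 = 596 bp
  3967 − 2602 = 1365 bp
  6630 − 3967 = 2663 bp
  wrap: 7470 − 6630 + 2006 = 2846 bp
Sorted largest to smallest: 2846, 2663, 1365, 596 bp.

2846, 2663, 1365, 596 bp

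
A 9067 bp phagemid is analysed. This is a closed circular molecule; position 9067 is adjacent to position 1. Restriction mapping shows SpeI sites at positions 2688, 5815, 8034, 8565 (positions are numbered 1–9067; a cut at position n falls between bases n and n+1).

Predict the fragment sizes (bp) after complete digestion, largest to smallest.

3190, 3127, 2219, 531 bp

Circular molecule, 4 cuts → 4 fragments:
  5815 − 2688 = 3127 bp
  8034 − 5815 = 2219 bp
  8565 − 8034 = 531 bp
  wrap: 9067 − 8565 + 2688 = 3190 bp
Sorted largest to smallest: 3190, 3127, 2219, 531 bp.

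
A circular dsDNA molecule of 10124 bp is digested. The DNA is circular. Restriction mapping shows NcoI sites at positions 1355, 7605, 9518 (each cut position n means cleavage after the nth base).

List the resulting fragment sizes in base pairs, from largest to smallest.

Circular molecule, 3 cuts → 3 fragments:
  7605 − 1355 = 6250 bp
  9518 − 7605 = 1913 bp
  wrap: 10124 − 9518 + 1355 = 1961 bp
Sorted largest to smallest: 6250, 1961, 1913 bp.

6250, 1961, 1913 bp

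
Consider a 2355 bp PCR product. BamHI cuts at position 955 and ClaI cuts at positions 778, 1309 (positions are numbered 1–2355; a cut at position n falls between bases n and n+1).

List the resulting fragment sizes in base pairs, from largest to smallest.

1046, 778, 354, 177 bp

Combined cut positions (sorted): 778, 955, 1309.
Linear molecule, 3 cuts → 4 fragments:
  778 − 0 = 778 bp
  955 − 778 = 177 bp
  1309 − 955 = 354 bp
  2355 − 1309 = 1046 bp
Sorted largest to smallest: 1046, 778, 354, 177 bp.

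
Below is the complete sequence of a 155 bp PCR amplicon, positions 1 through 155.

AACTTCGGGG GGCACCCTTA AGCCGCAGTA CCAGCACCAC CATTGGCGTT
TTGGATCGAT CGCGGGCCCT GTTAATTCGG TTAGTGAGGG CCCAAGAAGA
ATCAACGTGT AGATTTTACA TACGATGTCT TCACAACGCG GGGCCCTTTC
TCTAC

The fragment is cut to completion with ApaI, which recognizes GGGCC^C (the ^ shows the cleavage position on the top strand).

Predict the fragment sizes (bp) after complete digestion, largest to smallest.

68, 53, 24, 10 bp

ApaI sites (GGGCCC) start at positions 64, 88, 141.
ApaI cuts after base 5 of each site (before the last base), so after positions 68, 92, 145.
Linear molecule, 3 cuts → 4 fragments:
  1–68 → 68 bp
  69–92 → 24 bp
  93–145 → 53 bp
  146–155 → 10 bp
Sorted largest to smallest: 68, 53, 24, 10 bp.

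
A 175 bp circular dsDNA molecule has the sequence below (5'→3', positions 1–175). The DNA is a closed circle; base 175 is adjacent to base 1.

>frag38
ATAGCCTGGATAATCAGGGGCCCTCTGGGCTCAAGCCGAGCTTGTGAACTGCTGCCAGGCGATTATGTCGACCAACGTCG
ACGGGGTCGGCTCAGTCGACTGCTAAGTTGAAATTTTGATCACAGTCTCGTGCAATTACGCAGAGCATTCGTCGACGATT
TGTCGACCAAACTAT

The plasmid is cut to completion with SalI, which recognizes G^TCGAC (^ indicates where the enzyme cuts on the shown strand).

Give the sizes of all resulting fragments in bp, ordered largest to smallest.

80, 56, 18, 11, 10 bp

SalI sites (GTCGAC) start at positions 67, 77, 95, 151, 162.
SalI cuts after the first base of each site, so after positions 67, 77, 95, 151, 162.
Circular molecule, 5 cuts → 5 fragments:
  68–77 → 10 bp
  78–95 → 18 bp
  96–151 → 56 bp
  152–162 → 11 bp
  163–175 then 1–67 → 13 + 67 = 80 bp
Sorted largest to smallest: 80, 56, 18, 11, 10 bp.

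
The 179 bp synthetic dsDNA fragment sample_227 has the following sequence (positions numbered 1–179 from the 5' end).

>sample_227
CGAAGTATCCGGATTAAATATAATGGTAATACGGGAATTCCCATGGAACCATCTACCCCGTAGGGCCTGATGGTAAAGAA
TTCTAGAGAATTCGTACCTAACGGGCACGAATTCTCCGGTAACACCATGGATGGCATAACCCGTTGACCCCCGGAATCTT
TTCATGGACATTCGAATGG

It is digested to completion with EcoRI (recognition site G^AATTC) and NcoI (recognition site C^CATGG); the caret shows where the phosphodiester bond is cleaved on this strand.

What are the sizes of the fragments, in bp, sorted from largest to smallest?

EcoRI sites (GAATTC) start at positions 35, 78, 88, 109.
EcoRI cuts after the first base of each site, so after positions 35, 78, 88, 109.
NcoI sites (CCATGG) start at positions 41, 125.
NcoI cuts after the first base of each site, so after positions 41, 125.
Combined cut positions: 35, 41, 78, 88, 109, 125.
Linear molecule, 6 cuts → 7 fragments:
  1–35 → 35 bp
  36–41 → 6 bp
  42–78 → 37 bp
  79–88 → 10 bp
  89–109 → 21 bp
  110–125 → 16 bp
  126–179 → 54 bp
Sorted largest to smallest: 54, 37, 35, 21, 16, 10, 6 bp.

54, 37, 35, 21, 16, 10, 6 bp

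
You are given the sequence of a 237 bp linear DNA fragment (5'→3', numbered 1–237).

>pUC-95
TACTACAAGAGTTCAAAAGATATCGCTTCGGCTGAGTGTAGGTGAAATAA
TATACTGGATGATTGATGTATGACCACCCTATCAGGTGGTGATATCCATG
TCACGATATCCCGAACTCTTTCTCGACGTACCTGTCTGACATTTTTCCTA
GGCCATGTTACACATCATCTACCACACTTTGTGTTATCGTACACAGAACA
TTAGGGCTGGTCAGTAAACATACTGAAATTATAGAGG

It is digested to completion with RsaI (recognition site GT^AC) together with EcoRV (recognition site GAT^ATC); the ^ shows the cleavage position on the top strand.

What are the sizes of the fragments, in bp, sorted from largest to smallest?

RsaI sites (GTAC) start at positions 128, 189.
RsaI cuts after base 2 of each site, so after positions 129, 190.
EcoRV sites (GATATC) start at positions 19, 91, 105.
EcoRV cuts after base 3 of each site, so after positions 21, 93, 107.
Combined cut positions: 21, 93, 107, 129, 190.
Linear molecule, 5 cuts → 6 fragments:
  1–21 → 21 bp
  22–93 → 72 bp
  94–107 → 14 bp
  108–129 → 22 bp
  130–190 → 61 bp
  191–237 → 47 bp
Sorted largest to smallest: 72, 61, 47, 22, 21, 14 bp.

72, 61, 47, 22, 21, 14 bp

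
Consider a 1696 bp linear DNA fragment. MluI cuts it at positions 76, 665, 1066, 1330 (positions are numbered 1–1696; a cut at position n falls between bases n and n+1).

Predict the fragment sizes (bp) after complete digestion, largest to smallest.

589, 401, 366, 264, 76 bp

Linear molecule, 4 cuts → 5 fragments:
  76 − 0 = 76 bp
  665 − 76 = 589 bp
  1066 − 665 = 401 bp
  1330 − 1066 = 264 bp
  1696 − 1330 = 366 bp
Sorted largest to smallest: 589, 401, 366, 264, 76 bp.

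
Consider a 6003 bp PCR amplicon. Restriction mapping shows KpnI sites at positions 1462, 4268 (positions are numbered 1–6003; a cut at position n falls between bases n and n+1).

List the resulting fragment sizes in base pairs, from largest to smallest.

2806, 1735, 1462 bp

Linear molecule, 2 cuts → 3 fragments:
  1462 − 0 = 1462 bp
  4268 − 1462 = 2806 bp
  6003 − 4268 = 1735 bp
Sorted largest to smallest: 2806, 1735, 1462 bp.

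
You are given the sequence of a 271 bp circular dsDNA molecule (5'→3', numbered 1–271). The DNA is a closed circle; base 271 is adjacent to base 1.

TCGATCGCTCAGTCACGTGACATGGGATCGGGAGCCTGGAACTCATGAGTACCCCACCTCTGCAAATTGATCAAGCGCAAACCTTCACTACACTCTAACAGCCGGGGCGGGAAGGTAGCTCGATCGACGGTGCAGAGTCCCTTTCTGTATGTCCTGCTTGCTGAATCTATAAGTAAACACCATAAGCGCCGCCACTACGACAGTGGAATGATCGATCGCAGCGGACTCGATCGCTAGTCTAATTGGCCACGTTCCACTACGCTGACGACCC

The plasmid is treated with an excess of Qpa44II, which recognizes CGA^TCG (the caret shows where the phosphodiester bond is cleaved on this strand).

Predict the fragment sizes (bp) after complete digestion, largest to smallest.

Qpa44II sites (CGATCG) start at positions 2, 121, 213, 228.
Qpa44II cuts after base 3 of each site, so after positions 4, 123, 215, 230.
Circular molecule, 4 cuts → 4 fragments:
  5–123 → 119 bp
  124–215 → 92 bp
  216–230 → 15 bp
  231–271 then 1–4 → 41 + 4 = 45 bp
Sorted largest to smallest: 119, 92, 45, 15 bp.

119, 92, 45, 15 bp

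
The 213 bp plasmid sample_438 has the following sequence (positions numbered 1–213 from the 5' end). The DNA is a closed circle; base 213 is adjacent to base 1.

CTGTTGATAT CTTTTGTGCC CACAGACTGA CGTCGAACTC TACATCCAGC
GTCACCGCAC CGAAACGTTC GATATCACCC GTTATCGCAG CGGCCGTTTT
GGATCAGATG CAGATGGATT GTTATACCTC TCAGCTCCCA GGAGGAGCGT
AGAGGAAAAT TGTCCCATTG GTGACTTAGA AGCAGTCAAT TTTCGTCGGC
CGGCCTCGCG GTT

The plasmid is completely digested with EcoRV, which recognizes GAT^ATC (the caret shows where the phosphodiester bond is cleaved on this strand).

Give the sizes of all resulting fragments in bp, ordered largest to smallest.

EcoRV sites (GATATC) start at positions 6, 71.
EcoRV cuts after base 3 of each site, so after positions 8, 73.
Circular molecule, 2 cuts → 2 fragments:
  9–73 → 65 bp
  74–213 then 1–8 → 140 + 8 = 148 bp
Sorted largest to smallest: 148, 65 bp.

148, 65 bp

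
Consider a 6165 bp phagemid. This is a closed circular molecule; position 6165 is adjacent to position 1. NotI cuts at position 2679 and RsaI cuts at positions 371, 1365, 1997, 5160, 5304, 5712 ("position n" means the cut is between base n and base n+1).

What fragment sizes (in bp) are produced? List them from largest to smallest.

Combined cut positions (sorted): 371, 1365, 1997, 2679, 5160, 5304, 5712.
Circular molecule, 7 cuts → 7 fragments:
  1365 − 371 = 994 bp
  1997 − 1365 = 632 bp
  2679 − 1997 = 682 bp
  5160 − 2679 = 2481 bp
  5304 − 5160 = 144 bp
  5712 − 5304 = 408 bp
  wrap: 6165 − 5712 + 371 = 824 bp
Sorted largest to smallest: 2481, 994, 824, 682, 632, 408, 144 bp.

2481, 994, 824, 682, 632, 408, 144 bp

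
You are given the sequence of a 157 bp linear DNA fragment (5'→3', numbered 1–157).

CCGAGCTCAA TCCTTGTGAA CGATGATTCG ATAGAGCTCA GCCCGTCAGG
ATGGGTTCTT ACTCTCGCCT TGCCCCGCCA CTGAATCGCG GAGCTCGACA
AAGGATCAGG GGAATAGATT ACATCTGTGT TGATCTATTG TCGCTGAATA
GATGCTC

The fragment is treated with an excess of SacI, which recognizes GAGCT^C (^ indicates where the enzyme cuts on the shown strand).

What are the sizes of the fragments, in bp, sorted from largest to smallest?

SacI sites (GAGCTC) start at positions 3, 34, 91.
SacI cuts after base 5 of each site (before the last base), so after positions 7, 38, 95.
Linear molecule, 3 cuts → 4 fragments:
  1–7 → 7 bp
  8–38 → 31 bp
  39–95 → 57 bp
  96–157 → 62 bp
Sorted largest to smallest: 62, 57, 31, 7 bp.

62, 57, 31, 7 bp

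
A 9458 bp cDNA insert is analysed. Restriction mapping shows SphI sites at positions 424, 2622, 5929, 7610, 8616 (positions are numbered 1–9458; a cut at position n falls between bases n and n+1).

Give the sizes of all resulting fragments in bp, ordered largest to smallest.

Linear molecule, 5 cuts → 6 fragments:
  424 − 0 = 424 bp
  2622 − 424 = 2198 bp
  5929 − 2622 = 3307 bp
  7610 − 5929 = 1681 bp
  8616 − 7610 = 1006 bp
  9458 − 8616 = 842 bp
Sorted largest to smallest: 3307, 2198, 1681, 1006, 842, 424 bp.

3307, 2198, 1681, 1006, 842, 424 bp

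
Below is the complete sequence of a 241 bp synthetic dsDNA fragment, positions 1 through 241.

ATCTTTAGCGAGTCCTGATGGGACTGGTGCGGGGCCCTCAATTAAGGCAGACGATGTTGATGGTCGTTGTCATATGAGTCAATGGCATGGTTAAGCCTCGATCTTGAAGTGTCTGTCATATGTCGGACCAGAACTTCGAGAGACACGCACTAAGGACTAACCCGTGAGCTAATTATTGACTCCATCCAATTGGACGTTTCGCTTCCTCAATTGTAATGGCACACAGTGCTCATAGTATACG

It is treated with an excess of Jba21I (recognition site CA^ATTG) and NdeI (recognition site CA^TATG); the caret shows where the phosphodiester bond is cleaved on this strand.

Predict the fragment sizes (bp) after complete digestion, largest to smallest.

72, 70, 46, 32, 21 bp

Jba21I sites (CAATTG) start at positions 187, 208.
Jba21I cuts after base 2 of each site, so after positions 188, 209.
NdeI sites (CATATG) start at positions 71, 117.
NdeI cuts after base 2 of each site, so after positions 72, 118.
Combined cut positions: 72, 118, 188, 209.
Linear molecule, 4 cuts → 5 fragments:
  1–72 → 72 bp
  73–118 → 46 bp
  119–188 → 70 bp
  189–209 → 21 bp
  210–241 → 32 bp
Sorted largest to smallest: 72, 70, 46, 32, 21 bp.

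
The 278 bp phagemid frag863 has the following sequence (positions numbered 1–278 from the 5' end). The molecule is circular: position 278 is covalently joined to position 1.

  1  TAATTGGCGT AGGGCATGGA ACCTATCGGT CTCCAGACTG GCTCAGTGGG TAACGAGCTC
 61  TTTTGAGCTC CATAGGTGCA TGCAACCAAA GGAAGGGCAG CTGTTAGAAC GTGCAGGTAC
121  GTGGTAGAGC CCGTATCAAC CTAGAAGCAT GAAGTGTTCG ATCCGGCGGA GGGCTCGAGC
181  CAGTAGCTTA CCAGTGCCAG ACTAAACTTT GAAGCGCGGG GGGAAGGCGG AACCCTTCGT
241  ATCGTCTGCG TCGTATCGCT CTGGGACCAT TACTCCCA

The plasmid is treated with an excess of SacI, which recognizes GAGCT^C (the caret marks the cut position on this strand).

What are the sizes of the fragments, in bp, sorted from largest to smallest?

268, 10 bp

SacI sites (GAGCTC) start at positions 55, 65.
SacI cuts after base 5 of each site (before the last base), so after positions 59, 69.
Circular molecule, 2 cuts → 2 fragments:
  60–69 → 10 bp
  70–278 then 1–59 → 209 + 59 = 268 bp
Sorted largest to smallest: 268, 10 bp.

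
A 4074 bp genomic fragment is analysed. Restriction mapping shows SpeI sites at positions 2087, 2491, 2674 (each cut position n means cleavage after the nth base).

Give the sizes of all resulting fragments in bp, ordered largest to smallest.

Linear molecule, 3 cuts → 4 fragments:
  2087 − 0 = 2087 bp
  2491 − 2087 = 404 bp
  2674 − 2491 = 183 bp
  4074 − 2674 = 1400 bp
Sorted largest to smallest: 2087, 1400, 404, 183 bp.

2087, 1400, 404, 183 bp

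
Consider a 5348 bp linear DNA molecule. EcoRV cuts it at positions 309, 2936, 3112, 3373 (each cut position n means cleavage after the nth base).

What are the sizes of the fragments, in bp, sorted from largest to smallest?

Linear molecule, 4 cuts → 5 fragments:
  309 − 0 = 309 bp
  2936 − 309 = 2627 bp
  3112 − 2936 = 176 bp
  3373 − 3112 = 261 bp
  5348 − 3373 = 1975 bp
Sorted largest to smallest: 2627, 1975, 309, 261, 176 bp.

2627, 1975, 309, 261, 176 bp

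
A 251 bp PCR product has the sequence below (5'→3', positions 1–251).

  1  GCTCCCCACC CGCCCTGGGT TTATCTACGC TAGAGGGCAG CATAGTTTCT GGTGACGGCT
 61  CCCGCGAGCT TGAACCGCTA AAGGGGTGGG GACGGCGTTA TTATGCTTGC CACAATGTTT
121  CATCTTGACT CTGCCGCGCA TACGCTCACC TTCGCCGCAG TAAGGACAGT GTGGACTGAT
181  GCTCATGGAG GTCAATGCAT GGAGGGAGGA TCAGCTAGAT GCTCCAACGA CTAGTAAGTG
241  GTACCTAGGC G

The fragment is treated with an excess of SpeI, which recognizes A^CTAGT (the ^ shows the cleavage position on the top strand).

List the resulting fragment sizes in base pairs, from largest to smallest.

230, 21 bp

The SpeI site (ACTAGT) starts at position 230.
SpeI cuts after the first base of each site, so after position 230.
Linear molecule, 1 cut → 2 fragments:
  1–230 → 230 bp
  231–251 → 21 bp
Sorted largest to smallest: 230, 21 bp.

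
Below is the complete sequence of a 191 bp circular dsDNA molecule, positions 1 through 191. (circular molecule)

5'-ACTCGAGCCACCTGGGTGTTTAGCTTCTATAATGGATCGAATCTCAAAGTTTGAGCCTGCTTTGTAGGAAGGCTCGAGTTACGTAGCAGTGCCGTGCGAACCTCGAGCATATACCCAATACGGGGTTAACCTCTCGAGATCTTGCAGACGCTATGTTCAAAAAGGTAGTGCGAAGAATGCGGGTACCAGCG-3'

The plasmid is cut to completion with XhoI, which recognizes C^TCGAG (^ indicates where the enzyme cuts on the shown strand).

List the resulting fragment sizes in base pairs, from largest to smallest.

XhoI sites (CTCGAG) start at positions 2, 73, 102, 133.
XhoI cuts after the first base of each site, so after positions 2, 73, 102, 133.
Circular molecule, 4 cuts → 4 fragments:
  3–73 → 71 bp
  74–102 → 29 bp
  103–133 → 31 bp
  134–191 then 1–2 → 58 + 2 = 60 bp
Sorted largest to smallest: 71, 60, 31, 29 bp.

71, 60, 31, 29 bp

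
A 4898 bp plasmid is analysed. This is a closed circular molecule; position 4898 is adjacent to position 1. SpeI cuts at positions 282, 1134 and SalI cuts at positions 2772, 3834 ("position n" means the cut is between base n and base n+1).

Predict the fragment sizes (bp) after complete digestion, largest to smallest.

1638, 1346, 1062, 852 bp

Combined cut positions (sorted): 282, 1134, 2772, 3834.
Circular molecule, 4 cuts → 4 fragments:
  1134 − 282 = 852 bp
  2772 − 1134 = 1638 bp
  3834 − 2772 = 1062 bp
  wrap: 4898 − 3834 + 282 = 1346 bp
Sorted largest to smallest: 1638, 1346, 1062, 852 bp.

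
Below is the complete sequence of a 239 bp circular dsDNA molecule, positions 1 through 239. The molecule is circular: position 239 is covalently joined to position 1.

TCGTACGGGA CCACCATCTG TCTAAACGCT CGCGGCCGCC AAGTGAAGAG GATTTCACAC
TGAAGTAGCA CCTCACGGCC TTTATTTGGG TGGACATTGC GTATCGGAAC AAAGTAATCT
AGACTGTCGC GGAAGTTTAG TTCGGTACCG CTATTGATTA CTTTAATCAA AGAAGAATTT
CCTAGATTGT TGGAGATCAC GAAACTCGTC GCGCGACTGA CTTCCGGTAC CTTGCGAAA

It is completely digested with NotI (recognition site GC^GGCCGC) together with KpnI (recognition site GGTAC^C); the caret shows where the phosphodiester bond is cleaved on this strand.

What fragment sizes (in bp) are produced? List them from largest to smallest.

The NotI site (GCGGCCGC) starts at position 32.
NotI cuts after base 2 of each site, so after position 33.
KpnI sites (GGTACC) start at positions 144, 226.
KpnI cuts after base 5 of each site (before the last base), so after positions 148, 230.
Combined cut positions: 33, 148, 230.
Circular molecule, 3 cuts → 3 fragments:
  34–148 → 115 bp
  149–230 → 82 bp
  231–239 then 1–33 → 9 + 33 = 42 bp
Sorted largest to smallest: 115, 82, 42 bp.

115, 82, 42 bp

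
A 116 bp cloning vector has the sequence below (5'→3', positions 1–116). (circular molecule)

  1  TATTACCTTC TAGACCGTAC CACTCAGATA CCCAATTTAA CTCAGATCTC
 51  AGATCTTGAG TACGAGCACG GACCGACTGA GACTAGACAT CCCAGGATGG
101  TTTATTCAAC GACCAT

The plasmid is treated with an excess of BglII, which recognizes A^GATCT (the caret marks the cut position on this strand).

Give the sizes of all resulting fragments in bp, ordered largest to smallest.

109, 7 bp

BglII sites (AGATCT) start at positions 44, 51.
BglII cuts after the first base of each site, so after positions 44, 51.
Circular molecule, 2 cuts → 2 fragments:
  45–51 → 7 bp
  52–116 then 1–44 → 65 + 44 = 109 bp
Sorted largest to smallest: 109, 7 bp.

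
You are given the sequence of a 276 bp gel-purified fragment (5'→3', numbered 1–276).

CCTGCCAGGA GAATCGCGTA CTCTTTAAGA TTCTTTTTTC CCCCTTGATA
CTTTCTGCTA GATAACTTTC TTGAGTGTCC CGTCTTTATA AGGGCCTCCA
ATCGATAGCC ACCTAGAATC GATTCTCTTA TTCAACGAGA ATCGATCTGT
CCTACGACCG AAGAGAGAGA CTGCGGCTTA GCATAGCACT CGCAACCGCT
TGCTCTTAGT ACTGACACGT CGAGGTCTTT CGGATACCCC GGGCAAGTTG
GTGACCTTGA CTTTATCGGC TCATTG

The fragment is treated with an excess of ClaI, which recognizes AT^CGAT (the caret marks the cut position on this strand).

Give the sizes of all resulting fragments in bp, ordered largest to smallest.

134, 102, 23, 17 bp

ClaI sites (ATCGAT) start at positions 101, 118, 141.
ClaI cuts after base 2 of each site, so after positions 102, 119, 142.
Linear molecule, 3 cuts → 4 fragments:
  1–102 → 102 bp
  103–119 → 17 bp
  120–142 → 23 bp
  143–276 → 134 bp
Sorted largest to smallest: 134, 102, 23, 17 bp.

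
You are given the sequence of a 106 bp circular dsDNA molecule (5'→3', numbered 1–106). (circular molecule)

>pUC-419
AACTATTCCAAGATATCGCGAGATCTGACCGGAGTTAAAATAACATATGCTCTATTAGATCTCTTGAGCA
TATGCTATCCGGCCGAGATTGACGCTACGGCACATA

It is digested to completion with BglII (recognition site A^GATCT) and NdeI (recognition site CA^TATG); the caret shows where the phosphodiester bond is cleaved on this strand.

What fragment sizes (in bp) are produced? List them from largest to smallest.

57, 24, 13, 12 bp

BglII sites (AGATCT) start at positions 21, 57.
BglII cuts after the first base of each site, so after positions 21, 57.
NdeI sites (CATATG) start at positions 44, 69.
NdeI cuts after base 2 of each site, so after positions 45, 70.
Combined cut positions: 21, 45, 57, 70.
Circular molecule, 4 cuts → 4 fragments:
  22–45 → 24 bp
  46–57 → 12 bp
  58–70 → 13 bp
  71–106 then 1–21 → 36 + 21 = 57 bp
Sorted largest to smallest: 57, 24, 13, 12 bp.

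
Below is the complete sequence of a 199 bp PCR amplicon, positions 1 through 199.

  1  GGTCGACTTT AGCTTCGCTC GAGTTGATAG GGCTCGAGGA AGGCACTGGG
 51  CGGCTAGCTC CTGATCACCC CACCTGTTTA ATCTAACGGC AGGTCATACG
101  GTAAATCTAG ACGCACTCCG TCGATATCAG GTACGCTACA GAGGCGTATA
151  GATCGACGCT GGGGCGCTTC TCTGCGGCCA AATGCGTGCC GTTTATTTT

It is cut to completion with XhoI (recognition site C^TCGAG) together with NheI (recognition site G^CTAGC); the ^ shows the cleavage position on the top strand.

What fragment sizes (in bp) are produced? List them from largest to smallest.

XhoI sites (CTCGAG) start at positions 18, 33.
XhoI cuts after the first base of each site, so after positions 18, 33.
The NheI site (GCTAGC) starts at position 53.
NheI cuts after the first base of each site, so after position 53.
Combined cut positions: 18, 33, 53.
Linear molecule, 3 cuts → 4 fragments:
  1–18 → 18 bp
  19–33 → 15 bp
  34–53 → 20 bp
  54–199 → 146 bp
Sorted largest to smallest: 146, 20, 18, 15 bp.

146, 20, 18, 15 bp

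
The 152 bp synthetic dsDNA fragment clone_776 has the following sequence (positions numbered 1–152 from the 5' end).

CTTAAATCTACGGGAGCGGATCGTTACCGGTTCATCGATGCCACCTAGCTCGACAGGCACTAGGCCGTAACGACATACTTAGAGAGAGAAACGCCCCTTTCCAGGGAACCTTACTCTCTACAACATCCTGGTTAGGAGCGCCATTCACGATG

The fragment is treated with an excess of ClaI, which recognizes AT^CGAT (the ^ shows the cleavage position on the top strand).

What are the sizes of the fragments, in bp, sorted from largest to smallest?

The ClaI site (ATCGAT) starts at position 34.
ClaI cuts after base 2 of each site, so after position 35.
Linear molecule, 1 cut → 2 fragments:
  1–35 → 35 bp
  36–152 → 117 bp
Sorted largest to smallest: 117, 35 bp.

117, 35 bp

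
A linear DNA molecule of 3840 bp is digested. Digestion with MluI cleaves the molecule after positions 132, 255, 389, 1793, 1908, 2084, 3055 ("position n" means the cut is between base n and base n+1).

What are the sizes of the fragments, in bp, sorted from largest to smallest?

1404, 971, 785, 176, 134, 132, 123, 115 bp

Linear molecule, 7 cuts → 8 fragments:
  132 − 0 = 132 bp
  255 − 132 = 123 bp
  389 − 255 = 134 bp
  1793 − 389 = 1404 bp
  1908 − 1793 = 115 bp
  2084 − 1908 = 176 bp
  3055 − 2084 = 971 bp
  3840 − 3055 = 785 bp
Sorted largest to smallest: 1404, 971, 785, 176, 134, 132, 123, 115 bp.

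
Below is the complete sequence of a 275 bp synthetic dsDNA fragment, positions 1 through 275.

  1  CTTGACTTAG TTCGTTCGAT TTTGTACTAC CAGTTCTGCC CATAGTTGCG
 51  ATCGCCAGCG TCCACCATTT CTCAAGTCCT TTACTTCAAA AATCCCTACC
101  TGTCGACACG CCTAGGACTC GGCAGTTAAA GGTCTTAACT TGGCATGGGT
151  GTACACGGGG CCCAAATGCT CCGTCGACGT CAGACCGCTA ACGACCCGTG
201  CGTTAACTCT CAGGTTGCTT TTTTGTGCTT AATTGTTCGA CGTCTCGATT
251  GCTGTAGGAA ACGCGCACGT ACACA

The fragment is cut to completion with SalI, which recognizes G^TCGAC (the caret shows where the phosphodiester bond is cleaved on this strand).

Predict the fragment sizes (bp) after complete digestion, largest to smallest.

SalI sites (GTCGAC) start at positions 102, 173.
SalI cuts after the first base of each site, so after positions 102, 173.
Linear molecule, 2 cuts → 3 fragments:
  1–102 → 102 bp
  103–173 → 71 bp
  174–275 → 102 bp
Sorted largest to smallest: 102, 102, 71 bp.

102, 102, 71 bp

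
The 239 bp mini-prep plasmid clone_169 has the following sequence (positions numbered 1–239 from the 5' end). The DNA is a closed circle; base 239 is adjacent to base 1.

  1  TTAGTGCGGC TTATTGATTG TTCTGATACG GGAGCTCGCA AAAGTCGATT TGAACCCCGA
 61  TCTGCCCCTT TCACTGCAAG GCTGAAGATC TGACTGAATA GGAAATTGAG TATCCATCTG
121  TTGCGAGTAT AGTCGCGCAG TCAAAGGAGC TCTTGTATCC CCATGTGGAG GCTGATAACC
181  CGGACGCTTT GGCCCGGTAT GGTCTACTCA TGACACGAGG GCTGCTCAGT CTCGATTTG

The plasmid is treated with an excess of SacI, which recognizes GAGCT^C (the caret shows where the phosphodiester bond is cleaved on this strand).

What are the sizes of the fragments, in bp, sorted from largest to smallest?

124, 115 bp

SacI sites (GAGCTC) start at positions 32, 147.
SacI cuts after base 5 of each site (before the last base), so after positions 36, 151.
Circular molecule, 2 cuts → 2 fragments:
  37–151 → 115 bp
  152–239 then 1–36 → 88 + 36 = 124 bp
Sorted largest to smallest: 124, 115 bp.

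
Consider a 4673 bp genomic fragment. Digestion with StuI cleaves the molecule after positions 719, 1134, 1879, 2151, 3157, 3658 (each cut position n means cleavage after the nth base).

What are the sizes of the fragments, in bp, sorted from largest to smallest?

1015, 1006, 745, 719, 501, 415, 272 bp

Linear molecule, 6 cuts → 7 fragments:
  719 − 0 = 719 bp
  1134 − 719 = 415 bp
  1879 − 1134 = 745 bp
  2151 − 1879 = 272 bp
  3157 − 2151 = 1006 bp
  3658 − 3157 = 501 bp
  4673 − 3658 = 1015 bp
Sorted largest to smallest: 1015, 1006, 745, 719, 501, 415, 272 bp.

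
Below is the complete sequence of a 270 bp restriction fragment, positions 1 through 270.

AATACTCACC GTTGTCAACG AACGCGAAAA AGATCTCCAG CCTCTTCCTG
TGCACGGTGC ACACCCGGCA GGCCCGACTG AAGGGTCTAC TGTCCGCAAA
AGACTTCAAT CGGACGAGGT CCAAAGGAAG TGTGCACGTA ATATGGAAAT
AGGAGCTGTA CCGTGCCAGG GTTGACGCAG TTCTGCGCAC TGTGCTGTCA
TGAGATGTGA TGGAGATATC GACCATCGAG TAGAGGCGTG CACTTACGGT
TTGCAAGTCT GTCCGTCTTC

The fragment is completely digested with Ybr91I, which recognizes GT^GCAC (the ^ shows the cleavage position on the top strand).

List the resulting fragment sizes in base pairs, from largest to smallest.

Ybr91I sites (GTGCAC) start at positions 50, 57, 132, 238.
Ybr91I cuts after base 2 of each site, so after positions 51, 58, 133, 239.
Linear molecule, 4 cuts → 5 fragments:
  1–51 → 51 bp
  52–58 → 7 bp
  59–133 → 75 bp
  134–239 → 106 bp
  240–270 → 31 bp
Sorted largest to smallest: 106, 75, 51, 31, 7 bp.

106, 75, 51, 31, 7 bp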